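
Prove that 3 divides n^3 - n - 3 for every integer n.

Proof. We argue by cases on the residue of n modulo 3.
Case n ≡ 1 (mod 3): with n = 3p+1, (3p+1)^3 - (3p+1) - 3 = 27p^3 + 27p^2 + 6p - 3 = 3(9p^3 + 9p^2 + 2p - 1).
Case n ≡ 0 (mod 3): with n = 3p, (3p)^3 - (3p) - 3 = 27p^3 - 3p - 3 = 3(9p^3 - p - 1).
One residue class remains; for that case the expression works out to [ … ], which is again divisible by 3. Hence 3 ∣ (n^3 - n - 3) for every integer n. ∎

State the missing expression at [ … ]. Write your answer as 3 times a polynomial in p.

Only n ≡ 2 (mod 3) is unaccounted for. Put n = 3p+2:
(3p+2)^3 - (3p+2) - 3 expands to 27p^3 + 54p^2 + 33p + 3,
and factoring out 3 leaves 3(9p^3 + 18p^2 + 11p + 1).

3(9p^3 + 18p^2 + 11p + 1)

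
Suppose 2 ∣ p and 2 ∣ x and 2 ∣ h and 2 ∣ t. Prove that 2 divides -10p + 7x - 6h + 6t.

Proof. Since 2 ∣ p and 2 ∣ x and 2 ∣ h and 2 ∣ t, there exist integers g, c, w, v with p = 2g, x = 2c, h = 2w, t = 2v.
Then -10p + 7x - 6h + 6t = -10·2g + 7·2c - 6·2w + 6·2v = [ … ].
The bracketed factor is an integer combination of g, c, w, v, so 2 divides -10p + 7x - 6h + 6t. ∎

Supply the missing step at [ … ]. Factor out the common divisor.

Pull the common 2 out of every term: -10·2g + 7·2c - 6·2w + 6·2v = 2(7c - 10g + 6v - 6w).
7c - 10g + 6v - 6w is an integer, which exhibits the divisibility.

2(7c - 10g + 6v - 6w)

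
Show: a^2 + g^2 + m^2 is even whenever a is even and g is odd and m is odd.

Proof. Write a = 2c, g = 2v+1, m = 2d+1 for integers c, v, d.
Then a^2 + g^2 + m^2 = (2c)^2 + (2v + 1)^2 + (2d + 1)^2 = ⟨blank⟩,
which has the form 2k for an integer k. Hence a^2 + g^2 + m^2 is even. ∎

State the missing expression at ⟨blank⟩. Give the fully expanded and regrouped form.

2(2c^2 + 2d^2 + 2d + 2v^2 + 2v + 1)

(2c)^2 + (2v + 1)^2 + (2d + 1)^2 = 4c^2 + 4d^2 + 4d + 4v^2 + 4v + 2
= 2(2c^2 + 2d^2 + 2d + 2v^2 + 2v + 1).
Since 2c^2 + 2d^2 + 2d + 2v^2 + 2v + 1 is an integer, the sum of squares is of the form 2k for an integer k.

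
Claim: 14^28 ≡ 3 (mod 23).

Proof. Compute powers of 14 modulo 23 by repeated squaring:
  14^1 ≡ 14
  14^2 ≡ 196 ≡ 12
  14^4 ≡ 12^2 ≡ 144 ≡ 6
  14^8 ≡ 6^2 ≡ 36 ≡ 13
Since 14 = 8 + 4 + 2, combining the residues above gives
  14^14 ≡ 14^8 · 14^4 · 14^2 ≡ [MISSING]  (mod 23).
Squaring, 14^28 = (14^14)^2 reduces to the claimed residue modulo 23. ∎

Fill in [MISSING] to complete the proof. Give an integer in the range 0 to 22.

14^8 · 14^4 · 14^2 ≡ 13 · 6 · 12 = 936.
936 mod 23 = 16, so 14^14 ≡ 16 (mod 23).

16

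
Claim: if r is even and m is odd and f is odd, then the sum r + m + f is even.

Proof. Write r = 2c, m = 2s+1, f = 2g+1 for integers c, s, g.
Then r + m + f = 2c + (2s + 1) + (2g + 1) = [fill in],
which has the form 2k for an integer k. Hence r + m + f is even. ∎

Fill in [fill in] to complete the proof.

2(c + g + s + 1)

Expanding: 2c + (2s + 1) + (2g + 1) = 2c + 2g + 2s + 2.
Every term is even; pulling out the factor of 2 gives 2(c + g + s + 1).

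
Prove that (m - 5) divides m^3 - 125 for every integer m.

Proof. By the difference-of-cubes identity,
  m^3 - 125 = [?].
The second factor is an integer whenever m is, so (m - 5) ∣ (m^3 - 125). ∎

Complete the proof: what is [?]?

Polynomial division of m^3 - 125 by m - 5 leaves remainder 0 and quotient m^2 + 5m + 25.
Hence m^3 - 125 = (m - 5)(m^2 + 5m + 25).

(m - 5)(m^2 + 5m + 25)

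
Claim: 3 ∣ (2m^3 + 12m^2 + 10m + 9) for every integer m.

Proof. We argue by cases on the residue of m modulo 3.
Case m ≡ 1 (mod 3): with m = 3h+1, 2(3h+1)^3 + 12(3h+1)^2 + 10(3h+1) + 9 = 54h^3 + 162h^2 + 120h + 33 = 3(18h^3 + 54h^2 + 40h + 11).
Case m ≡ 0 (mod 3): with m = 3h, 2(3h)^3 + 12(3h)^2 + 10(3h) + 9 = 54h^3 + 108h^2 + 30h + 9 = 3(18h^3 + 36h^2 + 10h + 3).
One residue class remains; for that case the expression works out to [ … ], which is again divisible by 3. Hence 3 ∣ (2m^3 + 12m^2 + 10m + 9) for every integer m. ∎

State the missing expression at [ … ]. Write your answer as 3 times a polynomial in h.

The residues treated are {1, 0}, so the missing case is m ≡ 2 (mod 3); write m = 3h+2.
Then 2(3h+2)^3 + 12(3h+2)^2 + 10(3h+2) + 9 = 54h^3 + 216h^2 + 246h + 93 = 3(18h^3 + 72h^2 + 82h + 31).

3(18h^3 + 72h^2 + 82h + 31)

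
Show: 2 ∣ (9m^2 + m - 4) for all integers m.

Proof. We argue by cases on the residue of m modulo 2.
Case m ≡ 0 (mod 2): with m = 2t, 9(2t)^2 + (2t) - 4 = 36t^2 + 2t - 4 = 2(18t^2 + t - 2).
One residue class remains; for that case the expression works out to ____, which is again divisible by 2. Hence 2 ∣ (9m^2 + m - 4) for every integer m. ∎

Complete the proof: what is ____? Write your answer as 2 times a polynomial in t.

2(18t^2 + 19t + 3)

Only m ≡ 1 (mod 2) is unaccounted for. Put m = 2t+1:
9(2t+1)^2 + (2t+1) - 4 expands to 36t^2 + 38t + 6,
and factoring out 2 leaves 2(18t^2 + 19t + 3).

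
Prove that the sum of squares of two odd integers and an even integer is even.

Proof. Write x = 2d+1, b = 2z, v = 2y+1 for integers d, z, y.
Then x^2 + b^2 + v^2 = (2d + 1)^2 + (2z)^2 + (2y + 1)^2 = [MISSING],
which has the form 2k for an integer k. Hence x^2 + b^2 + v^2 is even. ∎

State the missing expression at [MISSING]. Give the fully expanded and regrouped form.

(2d + 1)^2 + (2z)^2 + (2y + 1)^2 = 4d^2 + 4d + 4y^2 + 4y + 4z^2 + 2
= 2(2d^2 + 2d + 2y^2 + 2y + 2z^2 + 1).
Since 2d^2 + 2d + 2y^2 + 2y + 2z^2 + 1 is an integer, the sum of squares is of the form 2k for an integer k.

2(2d^2 + 2d + 2y^2 + 2y + 2z^2 + 1)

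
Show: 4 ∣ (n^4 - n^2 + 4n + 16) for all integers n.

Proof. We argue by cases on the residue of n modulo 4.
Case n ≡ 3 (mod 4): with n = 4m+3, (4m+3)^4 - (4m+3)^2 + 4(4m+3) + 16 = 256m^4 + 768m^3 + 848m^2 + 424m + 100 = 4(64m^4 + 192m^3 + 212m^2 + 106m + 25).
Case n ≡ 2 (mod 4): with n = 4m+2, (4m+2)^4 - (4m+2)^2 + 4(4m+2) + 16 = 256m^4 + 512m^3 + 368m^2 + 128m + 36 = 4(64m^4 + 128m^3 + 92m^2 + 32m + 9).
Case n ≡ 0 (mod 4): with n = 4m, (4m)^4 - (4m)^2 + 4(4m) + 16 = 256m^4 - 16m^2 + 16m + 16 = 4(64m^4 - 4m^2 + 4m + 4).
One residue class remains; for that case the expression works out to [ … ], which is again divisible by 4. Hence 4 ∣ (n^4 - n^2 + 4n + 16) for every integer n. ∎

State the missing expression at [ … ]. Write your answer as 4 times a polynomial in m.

Only n ≡ 1 (mod 4) is unaccounted for. Put n = 4m+1:
(4m+1)^4 - (4m+1)^2 + 4(4m+1) + 16 expands to 256m^4 + 256m^3 + 80m^2 + 24m + 20,
and factoring out 4 leaves 4(64m^4 + 64m^3 + 20m^2 + 6m + 5).

4(64m^4 + 64m^3 + 20m^2 + 6m + 5)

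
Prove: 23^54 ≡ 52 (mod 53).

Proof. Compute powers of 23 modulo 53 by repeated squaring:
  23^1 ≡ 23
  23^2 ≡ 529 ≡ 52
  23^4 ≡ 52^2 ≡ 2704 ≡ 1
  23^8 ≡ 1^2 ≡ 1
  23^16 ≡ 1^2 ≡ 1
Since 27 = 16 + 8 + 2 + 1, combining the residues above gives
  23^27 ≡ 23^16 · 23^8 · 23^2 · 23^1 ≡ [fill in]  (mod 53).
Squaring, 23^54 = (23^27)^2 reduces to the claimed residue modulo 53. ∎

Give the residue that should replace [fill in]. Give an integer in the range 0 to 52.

30

23^16 · 23^8 · 23^2 · 23^1 ≡ 1 · 1 · 52 · 23 = 1196.
1196 mod 53 = 30, so 23^27 ≡ 30 (mod 53).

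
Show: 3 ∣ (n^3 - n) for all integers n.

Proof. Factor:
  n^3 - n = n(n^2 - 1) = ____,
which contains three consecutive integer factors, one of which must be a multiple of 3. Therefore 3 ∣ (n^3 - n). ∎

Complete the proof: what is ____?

n(n^2 - 1) = n(n - 1)(n + 1) = (n - 1)n(n + 1).
These three factors are consecutive integers, so their product is divisible by 3.

(n - 1)n(n + 1)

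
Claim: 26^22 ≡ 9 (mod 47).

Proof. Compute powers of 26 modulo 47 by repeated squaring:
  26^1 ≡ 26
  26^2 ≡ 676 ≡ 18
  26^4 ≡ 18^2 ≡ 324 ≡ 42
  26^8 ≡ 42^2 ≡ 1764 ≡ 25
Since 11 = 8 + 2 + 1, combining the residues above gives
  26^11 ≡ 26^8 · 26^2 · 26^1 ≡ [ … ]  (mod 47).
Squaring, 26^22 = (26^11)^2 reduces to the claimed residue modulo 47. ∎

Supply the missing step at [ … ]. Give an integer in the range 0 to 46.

Multiply the listed residues: 25 · 18 · 26 = 450 → 11700.
Reducing modulo 47: 11700 = 248·47 + 44, so 26^11 ≡ 44.

44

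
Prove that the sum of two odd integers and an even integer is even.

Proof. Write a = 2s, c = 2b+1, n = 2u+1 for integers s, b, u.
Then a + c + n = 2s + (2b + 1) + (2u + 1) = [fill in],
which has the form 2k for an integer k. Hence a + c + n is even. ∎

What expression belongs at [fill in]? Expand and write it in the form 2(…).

2(b + s + u + 1)

Expanding: 2s + (2b + 1) + (2u + 1) = 2b + 2s + 2u + 2.
Every term is even; pulling out the factor of 2 gives 2(b + s + u + 1).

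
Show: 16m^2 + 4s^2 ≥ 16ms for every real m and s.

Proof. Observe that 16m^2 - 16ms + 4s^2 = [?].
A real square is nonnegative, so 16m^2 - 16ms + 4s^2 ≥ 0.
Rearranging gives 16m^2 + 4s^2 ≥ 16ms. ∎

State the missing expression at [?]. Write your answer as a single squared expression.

(4m - 2s)^2

16m^2 - 16ms + 4s^2 is a perfect-square trinomial: the outer terms are (4m)^2 and (2s)^2, and the cross term is -2·4m·2s.
So 16m^2 - 16ms + 4s^2 = (4m - 2s)^2 ≥ 0.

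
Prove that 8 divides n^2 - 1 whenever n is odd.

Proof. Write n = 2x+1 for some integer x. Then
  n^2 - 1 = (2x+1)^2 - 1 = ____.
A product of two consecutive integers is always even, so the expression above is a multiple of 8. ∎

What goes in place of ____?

4x(x + 1)

(2x+1)^2 - 1 = 4x^2 + 4x + 1 - 1 = 4x^2 + 4x = 4x(x+1).
Since x and x+1 are consecutive, x(x+1) is even, and 4·(even) is a multiple of 8.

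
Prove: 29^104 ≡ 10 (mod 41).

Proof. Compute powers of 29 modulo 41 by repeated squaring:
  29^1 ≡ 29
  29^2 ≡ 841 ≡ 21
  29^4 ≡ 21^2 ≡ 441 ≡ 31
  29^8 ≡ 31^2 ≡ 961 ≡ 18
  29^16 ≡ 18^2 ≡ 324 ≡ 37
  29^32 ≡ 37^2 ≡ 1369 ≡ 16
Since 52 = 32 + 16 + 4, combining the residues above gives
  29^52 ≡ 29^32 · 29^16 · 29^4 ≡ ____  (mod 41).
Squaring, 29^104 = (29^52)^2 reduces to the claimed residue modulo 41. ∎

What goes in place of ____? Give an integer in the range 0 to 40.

Multiply the listed residues: 16 · 37 · 31 = 592 → 18352.
Reducing modulo 41: 18352 = 447·41 + 25, so 29^52 ≡ 25.

25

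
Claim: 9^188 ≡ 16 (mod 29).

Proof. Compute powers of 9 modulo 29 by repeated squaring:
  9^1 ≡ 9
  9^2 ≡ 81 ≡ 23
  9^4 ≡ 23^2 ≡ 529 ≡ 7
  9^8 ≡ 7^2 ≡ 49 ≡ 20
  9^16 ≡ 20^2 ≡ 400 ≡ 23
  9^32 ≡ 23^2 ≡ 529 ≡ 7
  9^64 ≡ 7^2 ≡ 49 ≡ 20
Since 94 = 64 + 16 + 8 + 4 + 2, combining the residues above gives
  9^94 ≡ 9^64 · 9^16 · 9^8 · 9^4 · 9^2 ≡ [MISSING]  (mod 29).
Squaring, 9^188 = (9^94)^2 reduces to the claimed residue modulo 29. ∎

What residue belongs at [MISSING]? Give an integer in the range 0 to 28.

25

9^64 · 9^16 · 9^8 · 9^4 · 9^2 ≡ 20 · 23 · 20 · 7 · 23 = 1481200.
1481200 mod 29 = 25, so 9^94 ≡ 25 (mod 29).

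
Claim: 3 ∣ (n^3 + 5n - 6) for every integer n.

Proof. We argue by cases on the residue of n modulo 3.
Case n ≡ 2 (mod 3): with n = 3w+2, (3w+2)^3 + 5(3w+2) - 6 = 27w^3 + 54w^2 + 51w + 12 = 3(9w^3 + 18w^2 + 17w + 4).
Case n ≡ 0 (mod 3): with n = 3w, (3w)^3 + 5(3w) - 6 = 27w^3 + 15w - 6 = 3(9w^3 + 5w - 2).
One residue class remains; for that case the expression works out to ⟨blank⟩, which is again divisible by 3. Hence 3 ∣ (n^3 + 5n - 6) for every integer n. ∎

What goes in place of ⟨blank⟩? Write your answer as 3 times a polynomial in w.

3(9w^3 + 9w^2 + 8w)

Only n ≡ 1 (mod 3) is unaccounted for. Put n = 3w+1:
(3w+1)^3 + 5(3w+1) - 6 expands to 27w^3 + 27w^2 + 24w,
and factoring out 3 leaves 3(9w^3 + 9w^2 + 8w).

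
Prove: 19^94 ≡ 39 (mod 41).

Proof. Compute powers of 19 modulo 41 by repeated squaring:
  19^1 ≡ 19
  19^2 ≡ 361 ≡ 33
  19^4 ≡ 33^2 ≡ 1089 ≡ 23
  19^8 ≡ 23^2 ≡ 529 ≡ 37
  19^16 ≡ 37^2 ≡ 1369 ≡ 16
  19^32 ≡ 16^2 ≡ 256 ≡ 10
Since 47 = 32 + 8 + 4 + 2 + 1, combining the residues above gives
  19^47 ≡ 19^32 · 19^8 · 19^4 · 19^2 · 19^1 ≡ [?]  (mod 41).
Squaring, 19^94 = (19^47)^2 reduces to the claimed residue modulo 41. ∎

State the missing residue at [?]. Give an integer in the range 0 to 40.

30

Multiply the listed residues: 10 · 37 · 23 · 33 · 19 = 370 → 8510 → 280830 → 5335770.
Reducing modulo 41: 5335770 = 130140·41 + 30, so 19^47 ≡ 30.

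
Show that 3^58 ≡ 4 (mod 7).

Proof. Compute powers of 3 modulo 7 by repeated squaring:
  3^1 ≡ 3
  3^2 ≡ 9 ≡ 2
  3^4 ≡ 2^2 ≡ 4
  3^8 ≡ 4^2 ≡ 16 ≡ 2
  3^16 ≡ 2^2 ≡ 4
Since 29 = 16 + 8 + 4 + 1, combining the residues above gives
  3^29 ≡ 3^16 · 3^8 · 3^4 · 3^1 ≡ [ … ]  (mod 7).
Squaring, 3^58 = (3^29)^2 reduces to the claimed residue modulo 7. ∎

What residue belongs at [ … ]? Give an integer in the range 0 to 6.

3^16 · 3^8 · 3^4 · 3^1 ≡ 4 · 2 · 4 · 3 = 96.
96 mod 7 = 5, so 3^29 ≡ 5 (mod 7).

5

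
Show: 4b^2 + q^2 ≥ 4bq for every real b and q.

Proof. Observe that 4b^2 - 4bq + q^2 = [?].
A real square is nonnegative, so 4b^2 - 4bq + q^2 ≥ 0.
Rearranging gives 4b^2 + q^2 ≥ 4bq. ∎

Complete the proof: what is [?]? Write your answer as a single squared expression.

4b^2 - 4bq + q^2 is a perfect-square trinomial: the outer terms are (2b)^2 and (q)^2, and the cross term is -2·2b·q.
So 4b^2 - 4bq + q^2 = (2b - q)^2 ≥ 0.

(2b - q)^2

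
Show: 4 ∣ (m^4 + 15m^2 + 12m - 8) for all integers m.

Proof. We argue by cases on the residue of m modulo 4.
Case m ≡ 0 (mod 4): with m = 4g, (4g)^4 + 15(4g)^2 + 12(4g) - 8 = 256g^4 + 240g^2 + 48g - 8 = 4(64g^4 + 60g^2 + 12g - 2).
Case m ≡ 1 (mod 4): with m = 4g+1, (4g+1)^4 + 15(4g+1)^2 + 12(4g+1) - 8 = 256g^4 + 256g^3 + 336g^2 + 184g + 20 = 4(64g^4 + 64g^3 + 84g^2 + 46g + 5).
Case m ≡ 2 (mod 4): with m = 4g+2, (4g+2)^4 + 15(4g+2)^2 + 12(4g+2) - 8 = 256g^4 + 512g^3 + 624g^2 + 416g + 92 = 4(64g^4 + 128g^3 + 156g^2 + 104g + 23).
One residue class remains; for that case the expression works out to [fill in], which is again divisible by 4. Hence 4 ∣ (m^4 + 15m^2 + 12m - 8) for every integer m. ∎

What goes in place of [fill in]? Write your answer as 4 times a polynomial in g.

The residues treated are {0, 1, 2}, so the missing case is m ≡ 3 (mod 4); write m = 4g+3.
Then (4g+3)^4 + 15(4g+3)^2 + 12(4g+3) - 8 = 256g^4 + 768g^3 + 1104g^2 + 840g + 244 = 4(64g^4 + 192g^3 + 276g^2 + 210g + 61).

4(64g^4 + 192g^3 + 276g^2 + 210g + 61)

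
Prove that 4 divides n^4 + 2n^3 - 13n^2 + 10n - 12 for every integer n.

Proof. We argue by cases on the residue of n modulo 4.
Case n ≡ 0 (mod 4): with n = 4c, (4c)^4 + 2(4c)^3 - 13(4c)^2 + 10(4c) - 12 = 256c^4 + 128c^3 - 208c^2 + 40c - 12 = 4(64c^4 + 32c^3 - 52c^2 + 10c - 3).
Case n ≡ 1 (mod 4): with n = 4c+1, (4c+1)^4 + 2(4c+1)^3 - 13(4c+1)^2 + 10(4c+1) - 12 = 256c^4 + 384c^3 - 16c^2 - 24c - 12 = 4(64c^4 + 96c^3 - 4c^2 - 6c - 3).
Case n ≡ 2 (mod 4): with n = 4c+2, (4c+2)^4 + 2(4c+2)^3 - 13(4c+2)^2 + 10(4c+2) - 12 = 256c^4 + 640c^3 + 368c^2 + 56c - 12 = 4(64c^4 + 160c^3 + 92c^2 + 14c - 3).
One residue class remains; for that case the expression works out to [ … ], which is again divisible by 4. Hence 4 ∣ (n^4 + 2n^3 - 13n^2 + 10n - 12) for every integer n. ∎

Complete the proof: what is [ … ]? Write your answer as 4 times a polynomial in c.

Only n ≡ 3 (mod 4) is unaccounted for. Put n = 4c+3:
(4c+3)^4 + 2(4c+3)^3 - 13(4c+3)^2 + 10(4c+3) - 12 expands to 256c^4 + 896c^3 + 944c^2 + 376c + 36,
and factoring out 4 leaves 4(64c^4 + 224c^3 + 236c^2 + 94c + 9).

4(64c^4 + 224c^3 + 236c^2 + 94c + 9)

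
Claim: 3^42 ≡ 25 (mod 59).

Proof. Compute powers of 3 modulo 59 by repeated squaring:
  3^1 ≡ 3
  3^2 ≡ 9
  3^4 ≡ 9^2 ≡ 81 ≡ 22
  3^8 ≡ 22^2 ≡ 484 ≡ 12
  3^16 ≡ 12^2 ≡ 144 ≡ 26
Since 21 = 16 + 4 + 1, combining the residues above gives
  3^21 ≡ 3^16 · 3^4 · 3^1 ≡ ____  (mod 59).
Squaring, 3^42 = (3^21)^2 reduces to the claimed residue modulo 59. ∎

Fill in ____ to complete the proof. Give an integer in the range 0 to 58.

5

3^16 · 3^4 · 3^1 ≡ 26 · 22 · 3 = 1716.
1716 mod 59 = 5, so 3^21 ≡ 5 (mod 59).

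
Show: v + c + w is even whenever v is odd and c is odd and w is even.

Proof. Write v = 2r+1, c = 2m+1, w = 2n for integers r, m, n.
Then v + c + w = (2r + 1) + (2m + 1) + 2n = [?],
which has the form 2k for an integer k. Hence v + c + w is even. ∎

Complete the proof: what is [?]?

(2r + 1) + (2m + 1) + 2n = 2m + 2n + 2r + 2
= 2(m + n + r + 1).
Since m + n + r + 1 is an integer, the sum is of the form 2k for an integer k.

2(m + n + r + 1)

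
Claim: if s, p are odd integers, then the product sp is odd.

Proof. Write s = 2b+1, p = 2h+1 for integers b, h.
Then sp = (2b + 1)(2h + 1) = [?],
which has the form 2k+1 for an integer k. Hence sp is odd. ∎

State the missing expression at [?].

2(2bh + b + h) + 1

(2b + 1)(2h + 1) = 4bh + 2b + 2h + 1
= 2(2bh + b + h) + 1.
Since 2bh + b + h is an integer, the product is of the form 2k+1 for an integer k.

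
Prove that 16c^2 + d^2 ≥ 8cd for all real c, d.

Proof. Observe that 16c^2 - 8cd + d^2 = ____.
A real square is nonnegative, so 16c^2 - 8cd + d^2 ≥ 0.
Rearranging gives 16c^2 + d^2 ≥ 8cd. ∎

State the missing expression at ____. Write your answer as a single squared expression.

The leading and trailing coefficients are 4^2 and 1^2, and 8 = 2·4·1, so the trinomial is (4c - d)^2.
Hence 16c^2 - 8cd + d^2 ≥ 0.

(4c - d)^2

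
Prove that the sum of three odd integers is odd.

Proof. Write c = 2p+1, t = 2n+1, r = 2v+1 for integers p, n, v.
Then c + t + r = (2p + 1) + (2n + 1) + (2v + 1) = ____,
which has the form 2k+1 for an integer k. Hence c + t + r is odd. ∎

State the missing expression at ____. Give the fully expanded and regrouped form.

Expanding: (2p + 1) + (2n + 1) + (2v + 1) = 2n + 2p + 2v + 3.
Every term except the constant is even, so this is 2(n + p + v + 1) + 1,
and n + p + v + 1 ∈ ℤ gives the required form.

2(n + p + v + 1) + 1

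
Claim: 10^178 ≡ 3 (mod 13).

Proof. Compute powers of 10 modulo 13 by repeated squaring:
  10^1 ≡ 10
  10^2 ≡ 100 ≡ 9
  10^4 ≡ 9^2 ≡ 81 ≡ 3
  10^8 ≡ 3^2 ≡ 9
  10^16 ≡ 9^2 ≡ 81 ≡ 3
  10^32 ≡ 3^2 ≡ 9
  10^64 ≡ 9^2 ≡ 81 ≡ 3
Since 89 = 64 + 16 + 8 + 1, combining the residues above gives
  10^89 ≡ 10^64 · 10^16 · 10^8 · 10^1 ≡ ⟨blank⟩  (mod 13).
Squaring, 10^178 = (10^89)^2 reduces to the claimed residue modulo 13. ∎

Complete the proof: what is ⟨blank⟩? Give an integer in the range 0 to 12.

10^64 · 10^16 · 10^8 · 10^1 ≡ 3 · 3 · 9 · 10 = 810.
810 mod 13 = 4, so 10^89 ≡ 4 (mod 13).

4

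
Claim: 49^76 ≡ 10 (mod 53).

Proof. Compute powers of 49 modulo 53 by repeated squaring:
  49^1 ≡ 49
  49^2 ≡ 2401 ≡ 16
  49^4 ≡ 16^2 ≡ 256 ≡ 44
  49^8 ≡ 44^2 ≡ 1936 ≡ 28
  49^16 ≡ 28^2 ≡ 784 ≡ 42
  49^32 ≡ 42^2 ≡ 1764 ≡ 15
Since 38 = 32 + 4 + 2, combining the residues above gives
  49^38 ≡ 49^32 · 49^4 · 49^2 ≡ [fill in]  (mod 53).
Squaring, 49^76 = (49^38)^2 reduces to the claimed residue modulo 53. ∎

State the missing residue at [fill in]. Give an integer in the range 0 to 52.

49^32 · 49^4 · 49^2 ≡ 15 · 44 · 16 = 10560.
10560 mod 53 = 13, so 49^38 ≡ 13 (mod 53).

13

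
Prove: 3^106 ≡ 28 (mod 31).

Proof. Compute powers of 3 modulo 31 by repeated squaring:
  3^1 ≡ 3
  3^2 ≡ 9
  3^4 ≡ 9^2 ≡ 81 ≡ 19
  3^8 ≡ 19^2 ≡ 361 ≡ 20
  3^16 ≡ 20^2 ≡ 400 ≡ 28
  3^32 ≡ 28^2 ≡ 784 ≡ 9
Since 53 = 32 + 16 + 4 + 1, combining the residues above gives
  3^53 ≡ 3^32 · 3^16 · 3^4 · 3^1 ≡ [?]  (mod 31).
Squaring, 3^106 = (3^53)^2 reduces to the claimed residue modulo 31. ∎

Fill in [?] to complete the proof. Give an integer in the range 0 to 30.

11

3^32 · 3^16 · 3^4 · 3^1 ≡ 9 · 28 · 19 · 3 = 14364.
14364 mod 31 = 11, so 3^53 ≡ 11 (mod 31).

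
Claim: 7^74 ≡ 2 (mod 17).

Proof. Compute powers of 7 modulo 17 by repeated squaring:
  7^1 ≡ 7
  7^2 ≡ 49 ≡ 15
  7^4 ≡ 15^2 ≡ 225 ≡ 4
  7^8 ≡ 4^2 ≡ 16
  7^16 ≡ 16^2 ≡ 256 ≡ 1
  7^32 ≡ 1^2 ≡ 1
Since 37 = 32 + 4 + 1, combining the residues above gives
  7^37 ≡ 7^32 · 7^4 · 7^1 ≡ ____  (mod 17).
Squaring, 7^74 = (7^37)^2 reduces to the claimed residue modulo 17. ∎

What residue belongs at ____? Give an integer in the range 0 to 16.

11

Multiply the listed residues: 1 · 4 · 7 = 4 → 28.
Reducing modulo 17: 28 = 1·17 + 11, so 7^37 ≡ 11.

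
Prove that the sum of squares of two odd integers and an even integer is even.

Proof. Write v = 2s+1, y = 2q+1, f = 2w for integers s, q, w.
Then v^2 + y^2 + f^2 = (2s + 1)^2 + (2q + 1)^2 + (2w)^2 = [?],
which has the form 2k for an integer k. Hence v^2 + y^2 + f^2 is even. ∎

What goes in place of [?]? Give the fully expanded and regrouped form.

2(2q^2 + 2q + 2s^2 + 2s + 2w^2 + 1)

(2s + 1)^2 + (2q + 1)^2 + (2w)^2 = 4q^2 + 4q + 4s^2 + 4s + 4w^2 + 2
= 2(2q^2 + 2q + 2s^2 + 2s + 2w^2 + 1).
Since 2q^2 + 2q + 2s^2 + 2s + 2w^2 + 1 is an integer, the sum of squares is of the form 2k for an integer k.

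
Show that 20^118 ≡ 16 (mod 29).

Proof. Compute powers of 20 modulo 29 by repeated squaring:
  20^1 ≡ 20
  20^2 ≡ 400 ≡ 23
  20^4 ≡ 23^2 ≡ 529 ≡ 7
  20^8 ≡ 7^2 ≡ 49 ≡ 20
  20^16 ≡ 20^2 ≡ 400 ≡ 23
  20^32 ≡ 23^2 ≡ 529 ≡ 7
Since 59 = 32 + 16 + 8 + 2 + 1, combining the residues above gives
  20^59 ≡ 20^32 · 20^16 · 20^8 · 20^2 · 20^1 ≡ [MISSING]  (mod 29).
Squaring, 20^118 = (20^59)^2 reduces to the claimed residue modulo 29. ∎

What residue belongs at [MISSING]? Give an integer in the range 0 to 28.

20^32 · 20^16 · 20^8 · 20^2 · 20^1 ≡ 7 · 23 · 20 · 23 · 20 = 1481200.
1481200 mod 29 = 25, so 20^59 ≡ 25 (mod 29).

25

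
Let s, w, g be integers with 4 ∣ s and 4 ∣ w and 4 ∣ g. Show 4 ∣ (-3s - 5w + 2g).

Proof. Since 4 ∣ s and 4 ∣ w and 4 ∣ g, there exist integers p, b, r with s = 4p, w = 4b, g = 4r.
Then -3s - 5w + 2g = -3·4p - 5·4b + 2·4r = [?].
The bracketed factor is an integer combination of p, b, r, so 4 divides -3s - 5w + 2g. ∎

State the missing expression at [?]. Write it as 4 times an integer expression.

Pull the common 4 out of every term: -3·4p - 5·4b + 2·4r = 4(-5b - 3p + 2r).
-5b - 3p + 2r is an integer, which exhibits the divisibility.

4(-5b - 3p + 2r)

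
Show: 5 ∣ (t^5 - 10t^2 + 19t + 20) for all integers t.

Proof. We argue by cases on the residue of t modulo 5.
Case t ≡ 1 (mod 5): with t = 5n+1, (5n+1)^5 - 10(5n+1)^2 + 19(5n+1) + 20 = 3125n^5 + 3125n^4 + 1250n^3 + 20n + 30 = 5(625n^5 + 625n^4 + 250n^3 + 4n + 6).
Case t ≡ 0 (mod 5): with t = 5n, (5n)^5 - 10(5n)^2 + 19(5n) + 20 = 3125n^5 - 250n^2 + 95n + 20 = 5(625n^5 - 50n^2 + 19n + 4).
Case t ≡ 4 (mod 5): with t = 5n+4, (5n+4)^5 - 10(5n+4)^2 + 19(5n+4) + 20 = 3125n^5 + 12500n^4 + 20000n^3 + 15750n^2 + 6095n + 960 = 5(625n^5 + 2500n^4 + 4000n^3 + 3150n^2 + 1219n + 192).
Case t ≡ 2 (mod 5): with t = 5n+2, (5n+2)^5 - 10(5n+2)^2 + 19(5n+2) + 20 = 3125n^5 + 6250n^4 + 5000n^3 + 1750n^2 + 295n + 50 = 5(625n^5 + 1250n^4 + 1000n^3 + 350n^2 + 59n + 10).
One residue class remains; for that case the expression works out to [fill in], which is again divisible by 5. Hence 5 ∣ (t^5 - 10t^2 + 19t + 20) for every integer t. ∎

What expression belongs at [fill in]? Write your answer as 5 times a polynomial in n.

The residues treated are {1, 0, 4, 2}, so the missing case is t ≡ 3 (mod 5); write t = 5n+3.
Then (5n+3)^5 - 10(5n+3)^2 + 19(5n+3) + 20 = 3125n^5 + 9375n^4 + 11250n^3 + 6500n^2 + 1820n + 230 = 5(625n^5 + 1875n^4 + 2250n^3 + 1300n^2 + 364n + 46).

5(625n^5 + 1875n^4 + 2250n^3 + 1300n^2 + 364n + 46)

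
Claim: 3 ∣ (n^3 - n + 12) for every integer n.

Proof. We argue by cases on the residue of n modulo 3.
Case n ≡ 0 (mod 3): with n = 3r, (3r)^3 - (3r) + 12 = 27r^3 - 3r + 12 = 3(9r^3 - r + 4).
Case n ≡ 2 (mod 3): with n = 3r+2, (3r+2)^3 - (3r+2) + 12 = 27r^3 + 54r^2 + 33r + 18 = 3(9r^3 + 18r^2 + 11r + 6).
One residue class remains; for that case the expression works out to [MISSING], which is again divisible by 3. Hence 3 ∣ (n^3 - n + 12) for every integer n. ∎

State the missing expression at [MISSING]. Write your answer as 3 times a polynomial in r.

3(9r^3 + 9r^2 + 2r + 4)

Only n ≡ 1 (mod 3) is unaccounted for. Put n = 3r+1:
(3r+1)^3 - (3r+1) + 12 expands to 27r^3 + 27r^2 + 6r + 12,
and factoring out 3 leaves 3(9r^3 + 9r^2 + 2r + 4).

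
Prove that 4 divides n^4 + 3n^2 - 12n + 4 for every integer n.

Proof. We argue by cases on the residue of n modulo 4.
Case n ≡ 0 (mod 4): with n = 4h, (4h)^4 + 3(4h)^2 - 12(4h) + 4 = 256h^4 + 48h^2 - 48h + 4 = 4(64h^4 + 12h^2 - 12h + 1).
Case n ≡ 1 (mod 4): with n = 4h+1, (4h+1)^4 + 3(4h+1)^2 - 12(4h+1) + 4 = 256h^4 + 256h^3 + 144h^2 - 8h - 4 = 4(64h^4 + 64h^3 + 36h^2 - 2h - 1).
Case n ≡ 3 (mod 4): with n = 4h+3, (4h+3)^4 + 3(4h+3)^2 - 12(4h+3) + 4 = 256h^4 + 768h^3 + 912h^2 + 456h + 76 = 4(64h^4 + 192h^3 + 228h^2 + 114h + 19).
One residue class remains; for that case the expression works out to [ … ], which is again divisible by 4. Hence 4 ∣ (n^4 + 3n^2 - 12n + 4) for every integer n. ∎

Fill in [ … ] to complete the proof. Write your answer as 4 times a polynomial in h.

The residues treated are {0, 1, 3}, so the missing case is n ≡ 2 (mod 4); write n = 4h+2.
Then (4h+2)^4 + 3(4h+2)^2 - 12(4h+2) + 4 = 256h^4 + 512h^3 + 432h^2 + 128h + 8 = 4(64h^4 + 128h^3 + 108h^2 + 32h + 2).

4(64h^4 + 128h^3 + 108h^2 + 32h + 2)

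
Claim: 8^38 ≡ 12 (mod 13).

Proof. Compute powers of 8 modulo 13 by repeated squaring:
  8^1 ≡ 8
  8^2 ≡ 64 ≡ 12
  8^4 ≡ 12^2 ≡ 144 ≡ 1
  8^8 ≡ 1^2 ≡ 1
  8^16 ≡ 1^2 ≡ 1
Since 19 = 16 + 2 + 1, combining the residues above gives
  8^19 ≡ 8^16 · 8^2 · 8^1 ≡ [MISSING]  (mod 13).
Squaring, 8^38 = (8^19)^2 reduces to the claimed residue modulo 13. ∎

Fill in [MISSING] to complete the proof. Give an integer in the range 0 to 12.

5

Multiply the listed residues: 1 · 12 · 8 = 12 → 96.
Reducing modulo 13: 96 = 7·13 + 5, so 8^19 ≡ 5.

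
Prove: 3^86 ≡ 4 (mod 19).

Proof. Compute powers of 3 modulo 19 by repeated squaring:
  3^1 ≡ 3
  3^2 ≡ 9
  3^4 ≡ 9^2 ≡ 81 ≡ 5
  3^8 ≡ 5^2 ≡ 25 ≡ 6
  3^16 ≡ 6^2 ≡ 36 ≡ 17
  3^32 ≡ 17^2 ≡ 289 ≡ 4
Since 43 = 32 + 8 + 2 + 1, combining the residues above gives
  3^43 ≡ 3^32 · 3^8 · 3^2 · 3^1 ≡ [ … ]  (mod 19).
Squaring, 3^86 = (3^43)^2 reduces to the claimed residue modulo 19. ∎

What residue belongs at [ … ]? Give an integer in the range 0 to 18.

3^32 · 3^8 · 3^2 · 3^1 ≡ 4 · 6 · 9 · 3 = 648.
648 mod 19 = 2, so 3^43 ≡ 2 (mod 19).

2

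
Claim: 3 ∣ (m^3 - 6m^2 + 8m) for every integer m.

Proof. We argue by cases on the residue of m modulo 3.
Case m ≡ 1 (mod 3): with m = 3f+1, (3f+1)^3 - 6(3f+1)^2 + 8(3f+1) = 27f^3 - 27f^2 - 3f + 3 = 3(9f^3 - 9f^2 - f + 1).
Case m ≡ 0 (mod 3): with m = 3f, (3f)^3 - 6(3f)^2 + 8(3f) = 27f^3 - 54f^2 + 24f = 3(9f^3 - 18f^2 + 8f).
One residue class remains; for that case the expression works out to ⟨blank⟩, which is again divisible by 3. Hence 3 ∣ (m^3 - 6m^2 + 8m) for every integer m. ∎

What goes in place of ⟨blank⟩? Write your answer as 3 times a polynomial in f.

The residues treated are {1, 0}, so the missing case is m ≡ 2 (mod 3); write m = 3f+2.
Then (3f+2)^3 - 6(3f+2)^2 + 8(3f+2) = 27f^3 - 12f = 3(9f^3 - 4f).

3(9f^3 - 4f)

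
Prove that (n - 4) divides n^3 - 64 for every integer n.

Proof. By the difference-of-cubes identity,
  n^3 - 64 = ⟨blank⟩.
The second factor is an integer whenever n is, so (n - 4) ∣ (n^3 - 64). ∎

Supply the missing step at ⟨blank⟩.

Polynomial division of n^3 - 64 by n - 4 leaves remainder 0 and quotient n^2 + 4n + 16.
Hence n^3 - 64 = (n - 4)(n^2 + 4n + 16).

(n - 4)(n^2 + 4n + 16)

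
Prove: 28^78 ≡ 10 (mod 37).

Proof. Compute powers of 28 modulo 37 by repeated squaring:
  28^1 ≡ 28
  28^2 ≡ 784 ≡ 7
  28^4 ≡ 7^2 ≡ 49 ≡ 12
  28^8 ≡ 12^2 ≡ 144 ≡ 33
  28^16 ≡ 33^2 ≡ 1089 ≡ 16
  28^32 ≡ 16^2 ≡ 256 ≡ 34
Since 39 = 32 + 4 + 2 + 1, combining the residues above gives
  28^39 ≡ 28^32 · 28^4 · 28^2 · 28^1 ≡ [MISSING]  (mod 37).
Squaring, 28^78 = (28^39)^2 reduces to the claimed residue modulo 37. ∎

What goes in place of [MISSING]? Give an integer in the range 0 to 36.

28^32 · 28^4 · 28^2 · 28^1 ≡ 34 · 12 · 7 · 28 = 79968.
79968 mod 37 = 11, so 28^39 ≡ 11 (mod 37).

11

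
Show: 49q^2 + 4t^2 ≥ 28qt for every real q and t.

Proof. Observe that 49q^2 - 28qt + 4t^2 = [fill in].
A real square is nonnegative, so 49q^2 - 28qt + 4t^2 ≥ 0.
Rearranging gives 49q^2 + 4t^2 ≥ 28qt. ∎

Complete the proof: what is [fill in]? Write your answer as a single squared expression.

The leading and trailing coefficients are 7^2 and 2^2, and 28 = 2·7·2, so the trinomial is (7q - 2t)^2.
Hence 49q^2 - 28qt + 4t^2 ≥ 0.

(7q - 2t)^2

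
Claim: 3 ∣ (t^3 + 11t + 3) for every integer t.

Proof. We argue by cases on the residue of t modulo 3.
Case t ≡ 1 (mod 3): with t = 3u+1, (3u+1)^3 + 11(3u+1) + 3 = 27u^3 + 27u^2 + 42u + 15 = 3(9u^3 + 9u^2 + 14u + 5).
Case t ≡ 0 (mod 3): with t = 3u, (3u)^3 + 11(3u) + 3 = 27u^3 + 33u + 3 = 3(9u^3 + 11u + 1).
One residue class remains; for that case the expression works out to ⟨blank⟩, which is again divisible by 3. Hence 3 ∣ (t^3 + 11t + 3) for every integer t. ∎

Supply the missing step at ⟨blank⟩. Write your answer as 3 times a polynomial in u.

3(9u^3 + 18u^2 + 23u + 11)

The residues treated are {1, 0}, so the missing case is t ≡ 2 (mod 3); write t = 3u+2.
Then (3u+2)^3 + 11(3u+2) + 3 = 27u^3 + 54u^2 + 69u + 33 = 3(9u^3 + 18u^2 + 23u + 11).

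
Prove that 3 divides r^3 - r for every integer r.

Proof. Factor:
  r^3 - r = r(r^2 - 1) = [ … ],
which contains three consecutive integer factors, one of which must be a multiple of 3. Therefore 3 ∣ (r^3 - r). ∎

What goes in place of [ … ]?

(r - 1)r(r + 1)

r(r^2 - 1) = r(r - 1)(r + 1) = (r - 1)r(r + 1).
These three factors are consecutive integers, so their product is divisible by 3.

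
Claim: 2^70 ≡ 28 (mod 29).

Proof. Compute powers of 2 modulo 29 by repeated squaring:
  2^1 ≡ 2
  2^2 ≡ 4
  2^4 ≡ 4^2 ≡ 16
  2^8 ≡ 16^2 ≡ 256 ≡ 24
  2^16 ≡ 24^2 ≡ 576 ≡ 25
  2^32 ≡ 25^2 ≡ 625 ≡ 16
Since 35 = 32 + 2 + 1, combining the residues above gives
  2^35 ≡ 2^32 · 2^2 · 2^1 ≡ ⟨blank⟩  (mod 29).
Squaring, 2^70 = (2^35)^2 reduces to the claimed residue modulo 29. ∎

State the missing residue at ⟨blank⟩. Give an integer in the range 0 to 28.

2^32 · 2^2 · 2^1 ≡ 16 · 4 · 2 = 128.
128 mod 29 = 12, so 2^35 ≡ 12 (mod 29).

12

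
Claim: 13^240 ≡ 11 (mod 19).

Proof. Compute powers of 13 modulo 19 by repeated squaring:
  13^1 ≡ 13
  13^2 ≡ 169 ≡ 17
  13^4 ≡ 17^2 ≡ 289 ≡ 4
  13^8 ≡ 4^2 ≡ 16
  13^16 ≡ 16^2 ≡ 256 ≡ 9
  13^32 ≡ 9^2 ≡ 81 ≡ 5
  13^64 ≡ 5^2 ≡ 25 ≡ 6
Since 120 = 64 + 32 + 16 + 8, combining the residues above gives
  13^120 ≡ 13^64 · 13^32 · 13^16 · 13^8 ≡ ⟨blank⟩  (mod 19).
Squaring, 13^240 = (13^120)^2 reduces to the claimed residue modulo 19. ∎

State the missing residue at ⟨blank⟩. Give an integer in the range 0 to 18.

7

Multiply the listed residues: 6 · 5 · 9 · 16 = 30 → 270 → 4320.
Reducing modulo 19: 4320 = 227·19 + 7, so 13^120 ≡ 7.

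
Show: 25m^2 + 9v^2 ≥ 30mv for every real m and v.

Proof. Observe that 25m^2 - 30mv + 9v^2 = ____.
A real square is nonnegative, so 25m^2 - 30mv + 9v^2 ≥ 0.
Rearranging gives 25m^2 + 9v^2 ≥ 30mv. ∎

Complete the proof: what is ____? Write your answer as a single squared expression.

(5m - 3v)^2

The leading and trailing coefficients are 5^2 and 3^2, and 30 = 2·5·3, so the trinomial is (5m - 3v)^2.
Hence 25m^2 - 30mv + 9v^2 ≥ 0.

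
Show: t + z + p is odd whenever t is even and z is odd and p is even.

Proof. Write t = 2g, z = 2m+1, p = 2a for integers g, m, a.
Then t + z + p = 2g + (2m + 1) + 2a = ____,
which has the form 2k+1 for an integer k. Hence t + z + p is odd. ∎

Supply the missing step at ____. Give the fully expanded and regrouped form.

2g + (2m + 1) + 2a = 2a + 2g + 2m + 1
= 2(a + g + m) + 1.
Since a + g + m is an integer, the sum is of the form 2k+1 for an integer k.

2(a + g + m) + 1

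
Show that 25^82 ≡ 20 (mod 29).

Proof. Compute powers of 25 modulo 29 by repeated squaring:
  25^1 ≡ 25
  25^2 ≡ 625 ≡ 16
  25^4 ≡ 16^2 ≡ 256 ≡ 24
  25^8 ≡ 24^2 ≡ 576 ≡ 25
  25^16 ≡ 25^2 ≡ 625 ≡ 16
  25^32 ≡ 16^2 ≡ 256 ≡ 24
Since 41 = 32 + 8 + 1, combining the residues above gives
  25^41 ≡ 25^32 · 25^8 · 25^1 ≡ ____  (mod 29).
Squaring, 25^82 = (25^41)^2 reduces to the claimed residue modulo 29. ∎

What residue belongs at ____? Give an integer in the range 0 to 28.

Multiply the listed residues: 24 · 25 · 25 = 600 → 15000.
Reducing modulo 29: 15000 = 517·29 + 7, so 25^41 ≡ 7.

7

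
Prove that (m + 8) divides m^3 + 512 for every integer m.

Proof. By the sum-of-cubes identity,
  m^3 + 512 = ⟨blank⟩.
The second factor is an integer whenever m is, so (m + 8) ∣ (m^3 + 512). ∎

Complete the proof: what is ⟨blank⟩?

(m + 8)(m^2 - 8m + 64)

a^3 + b^3 = (a + b)(a^2 - ab + b^2). With a = m, b = 8:
m^3 + 512 = (m + 8)(m^2 - 8m + 64).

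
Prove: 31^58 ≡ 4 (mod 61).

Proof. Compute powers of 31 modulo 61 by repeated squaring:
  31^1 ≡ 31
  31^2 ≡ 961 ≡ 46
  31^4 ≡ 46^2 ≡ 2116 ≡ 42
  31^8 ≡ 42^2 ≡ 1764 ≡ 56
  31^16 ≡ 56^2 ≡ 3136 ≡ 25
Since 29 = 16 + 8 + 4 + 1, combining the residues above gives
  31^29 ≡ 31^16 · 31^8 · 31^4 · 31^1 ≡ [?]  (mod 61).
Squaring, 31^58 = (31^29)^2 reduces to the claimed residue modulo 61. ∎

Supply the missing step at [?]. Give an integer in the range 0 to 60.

59

Multiply the listed residues: 25 · 56 · 42 · 31 = 1400 → 58800 → 1822800.
Reducing modulo 61: 1822800 = 29881·61 + 59, so 31^29 ≡ 59.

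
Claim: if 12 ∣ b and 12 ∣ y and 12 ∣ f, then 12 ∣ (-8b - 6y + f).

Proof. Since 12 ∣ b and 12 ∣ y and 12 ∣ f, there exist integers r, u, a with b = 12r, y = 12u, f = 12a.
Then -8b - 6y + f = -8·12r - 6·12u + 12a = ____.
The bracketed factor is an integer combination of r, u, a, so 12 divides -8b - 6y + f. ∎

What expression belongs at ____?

Each term has a factor of 12: -8·12r - 6·12u + 12a = 12·(a - 8r - 6u).
Since a - 8r - 6u is an integer, 12 ∣ (-8b - 6y + f).

12(a - 8r - 6u)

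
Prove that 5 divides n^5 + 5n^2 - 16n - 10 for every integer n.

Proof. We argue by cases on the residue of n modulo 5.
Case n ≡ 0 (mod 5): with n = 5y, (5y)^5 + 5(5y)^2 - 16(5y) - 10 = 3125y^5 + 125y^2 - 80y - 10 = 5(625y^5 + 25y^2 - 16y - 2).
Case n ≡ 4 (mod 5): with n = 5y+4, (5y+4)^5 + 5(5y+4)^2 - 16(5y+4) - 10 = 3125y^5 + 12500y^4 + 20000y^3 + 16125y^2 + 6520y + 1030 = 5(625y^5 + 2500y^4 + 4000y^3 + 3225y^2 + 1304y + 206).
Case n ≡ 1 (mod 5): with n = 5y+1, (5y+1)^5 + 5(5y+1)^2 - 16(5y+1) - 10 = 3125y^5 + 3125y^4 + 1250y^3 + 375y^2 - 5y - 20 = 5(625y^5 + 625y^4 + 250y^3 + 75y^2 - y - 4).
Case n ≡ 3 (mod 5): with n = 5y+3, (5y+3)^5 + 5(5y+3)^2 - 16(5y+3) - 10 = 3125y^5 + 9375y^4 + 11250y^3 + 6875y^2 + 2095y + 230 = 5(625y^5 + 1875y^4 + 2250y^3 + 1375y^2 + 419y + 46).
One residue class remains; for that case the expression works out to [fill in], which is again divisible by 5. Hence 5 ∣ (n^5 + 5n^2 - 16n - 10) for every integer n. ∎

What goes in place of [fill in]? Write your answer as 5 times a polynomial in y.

Only n ≡ 2 (mod 5) is unaccounted for. Put n = 5y+2:
(5y+2)^5 + 5(5y+2)^2 - 16(5y+2) - 10 expands to 3125y^5 + 6250y^4 + 5000y^3 + 2125y^2 + 420y + 10,
and factoring out 5 leaves 5(625y^5 + 1250y^4 + 1000y^3 + 425y^2 + 84y + 2).

5(625y^5 + 1250y^4 + 1000y^3 + 425y^2 + 84y + 2)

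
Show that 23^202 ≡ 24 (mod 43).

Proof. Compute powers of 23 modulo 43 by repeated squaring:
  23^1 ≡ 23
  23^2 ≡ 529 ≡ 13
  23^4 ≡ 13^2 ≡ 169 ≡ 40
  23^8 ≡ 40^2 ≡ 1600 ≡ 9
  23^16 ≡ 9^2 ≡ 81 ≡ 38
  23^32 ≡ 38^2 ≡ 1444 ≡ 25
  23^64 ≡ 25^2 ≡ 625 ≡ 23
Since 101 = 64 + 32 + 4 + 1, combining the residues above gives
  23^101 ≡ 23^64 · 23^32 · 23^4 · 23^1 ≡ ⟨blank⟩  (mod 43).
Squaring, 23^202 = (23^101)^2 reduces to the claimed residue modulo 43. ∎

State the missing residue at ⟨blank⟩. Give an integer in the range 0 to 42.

14

23^64 · 23^32 · 23^4 · 23^1 ≡ 23 · 25 · 40 · 23 = 529000.
529000 mod 43 = 14, so 23^101 ≡ 14 (mod 43).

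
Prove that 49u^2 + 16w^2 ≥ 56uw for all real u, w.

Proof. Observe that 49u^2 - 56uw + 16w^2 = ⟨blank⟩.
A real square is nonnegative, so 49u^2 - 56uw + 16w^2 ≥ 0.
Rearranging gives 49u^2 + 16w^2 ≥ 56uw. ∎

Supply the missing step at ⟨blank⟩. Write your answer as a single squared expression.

(7u - 4w)^2

The leading and trailing coefficients are 7^2 and 4^2, and 56 = 2·7·4, so the trinomial is (7u - 4w)^2.
Hence 49u^2 - 56uw + 16w^2 ≥ 0.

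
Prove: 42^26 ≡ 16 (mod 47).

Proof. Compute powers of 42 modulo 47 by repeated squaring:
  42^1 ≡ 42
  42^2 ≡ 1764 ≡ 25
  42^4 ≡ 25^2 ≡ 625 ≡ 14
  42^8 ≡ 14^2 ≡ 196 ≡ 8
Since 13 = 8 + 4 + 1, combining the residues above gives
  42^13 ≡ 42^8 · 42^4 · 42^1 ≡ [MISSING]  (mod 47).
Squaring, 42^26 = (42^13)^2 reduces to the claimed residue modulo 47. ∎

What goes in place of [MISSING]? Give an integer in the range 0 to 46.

42^8 · 42^4 · 42^1 ≡ 8 · 14 · 42 = 4704.
4704 mod 47 = 4, so 42^13 ≡ 4 (mod 47).

4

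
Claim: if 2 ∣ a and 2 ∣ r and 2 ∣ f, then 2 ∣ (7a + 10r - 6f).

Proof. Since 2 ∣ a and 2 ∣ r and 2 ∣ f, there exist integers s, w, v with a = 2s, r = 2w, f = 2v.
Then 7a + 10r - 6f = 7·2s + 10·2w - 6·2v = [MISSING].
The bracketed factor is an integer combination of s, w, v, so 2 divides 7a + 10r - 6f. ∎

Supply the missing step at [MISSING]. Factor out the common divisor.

2(7s - 6v + 10w)

Each term has a factor of 2: 7·2s + 10·2w - 6·2v = 2·(7s - 6v + 10w).
Since 7s - 6v + 10w is an integer, 2 ∣ (7a + 10r - 6f).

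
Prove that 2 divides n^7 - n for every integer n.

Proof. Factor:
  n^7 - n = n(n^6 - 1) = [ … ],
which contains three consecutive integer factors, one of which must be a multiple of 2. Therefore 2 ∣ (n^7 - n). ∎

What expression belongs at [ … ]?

n^6 - 1 = (n^2 - 1)(n^4 + n^2 + 1), and n^2 - 1 = (n-1)(n+1).
So n(n^6 - 1) = (n - 1)n(n + 1)(n^4 + n^2 + 1).

(n - 1)n(n + 1)(n^4 + n^2 + 1)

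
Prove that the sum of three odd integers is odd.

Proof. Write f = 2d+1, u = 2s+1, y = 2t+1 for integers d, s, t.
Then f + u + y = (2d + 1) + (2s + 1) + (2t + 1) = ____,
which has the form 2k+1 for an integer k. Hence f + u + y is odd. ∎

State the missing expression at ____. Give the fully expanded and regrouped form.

Expanding: (2d + 1) + (2s + 1) + (2t + 1) = 2d + 2s + 2t + 3.
Every term except the constant is even, so this is 2(d + s + t + 1) + 1,
and d + s + t + 1 ∈ ℤ gives the required form.

2(d + s + t + 1) + 1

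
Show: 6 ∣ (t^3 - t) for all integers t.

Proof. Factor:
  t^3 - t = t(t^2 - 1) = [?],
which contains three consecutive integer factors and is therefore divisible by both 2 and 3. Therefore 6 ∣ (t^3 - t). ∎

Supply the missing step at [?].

t(t^2 - 1) = t(t - 1)(t + 1) = (t - 1)t(t + 1).
These three factors are consecutive integers, so their product is divisible by 6.

(t - 1)t(t + 1)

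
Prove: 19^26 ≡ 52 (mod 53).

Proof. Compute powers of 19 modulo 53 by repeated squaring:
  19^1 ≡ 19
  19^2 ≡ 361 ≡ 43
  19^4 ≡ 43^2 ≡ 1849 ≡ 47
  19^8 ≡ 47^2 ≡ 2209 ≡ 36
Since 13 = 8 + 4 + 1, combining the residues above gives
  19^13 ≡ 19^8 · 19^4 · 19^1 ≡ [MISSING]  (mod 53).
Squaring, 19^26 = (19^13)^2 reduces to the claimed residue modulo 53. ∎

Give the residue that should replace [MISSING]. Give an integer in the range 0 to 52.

Multiply the listed residues: 36 · 47 · 19 = 1692 → 32148.
Reducing modulo 53: 32148 = 606·53 + 30, so 19^13 ≡ 30.

30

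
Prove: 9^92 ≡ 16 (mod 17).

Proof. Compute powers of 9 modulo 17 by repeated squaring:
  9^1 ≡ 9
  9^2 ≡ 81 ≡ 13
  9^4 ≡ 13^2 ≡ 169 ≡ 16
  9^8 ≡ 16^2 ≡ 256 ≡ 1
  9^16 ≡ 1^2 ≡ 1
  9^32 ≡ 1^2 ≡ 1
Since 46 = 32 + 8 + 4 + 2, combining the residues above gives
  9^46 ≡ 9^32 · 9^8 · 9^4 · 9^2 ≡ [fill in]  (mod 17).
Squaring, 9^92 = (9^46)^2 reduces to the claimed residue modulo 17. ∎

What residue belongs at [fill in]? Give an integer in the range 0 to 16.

9^32 · 9^8 · 9^4 · 9^2 ≡ 1 · 1 · 16 · 13 = 208.
208 mod 17 = 4, so 9^46 ≡ 4 (mod 17).

4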